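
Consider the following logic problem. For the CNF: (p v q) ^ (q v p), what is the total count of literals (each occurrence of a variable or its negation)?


Counting literals in each clause:
Clause 1: 2 literal(s)
Clause 2: 2 literal(s)
Total = 4

4


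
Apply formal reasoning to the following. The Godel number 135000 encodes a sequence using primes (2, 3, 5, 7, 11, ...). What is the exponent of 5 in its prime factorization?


Factorize 135000 by dividing by 5 repeatedly.
Division steps: 5 divides 135000 exactly 4 time(s).
Exponent of 5 = 4

4


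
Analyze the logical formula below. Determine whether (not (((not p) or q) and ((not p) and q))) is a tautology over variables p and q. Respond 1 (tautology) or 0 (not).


Check all 4 assignments:
p=0, q=0: 1
p=0, q=1: 0
p=1, q=0: 1
p=1, q=1: 1
Satisfying count = 3/4.
Tautology iff count = 4: no.

0


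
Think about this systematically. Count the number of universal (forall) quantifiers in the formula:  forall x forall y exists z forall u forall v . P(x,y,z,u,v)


Quantifier prefix: forall x forall y exists z forall u forall v
Mark each quantifier type:
  U U E U U
Universal count = 4, Existential count = 1
Asked for universal (forall) quantifiers: 4

4


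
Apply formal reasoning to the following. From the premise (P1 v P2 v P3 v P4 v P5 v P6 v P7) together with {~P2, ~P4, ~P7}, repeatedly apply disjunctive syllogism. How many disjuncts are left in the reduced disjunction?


Original disjuncts (7): P1, P2, P3, P4, P5, P6, P7
Negated (eliminate): ~P2, ~P4, ~P7
Remaining disjuncts: P1, P3, P5, P6
Count = 7 - 3 = 4

4


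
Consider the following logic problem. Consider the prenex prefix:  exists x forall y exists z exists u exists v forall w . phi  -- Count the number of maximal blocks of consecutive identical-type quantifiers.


Quantifier-type sequence: E A E E E A  (A=forall, E=exists)
Group into maximal same-type runs:
  Ex1 | Ax1 | Ex3 | Ax1
Number of blocks = 4

4


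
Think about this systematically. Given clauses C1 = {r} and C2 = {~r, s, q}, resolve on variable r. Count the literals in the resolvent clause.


Remove r from C1 and ~r from C2.
C1 remainder: {}
C2 remainder: {s, q}
Union (resolvent): {q, s}
Resolvent has 2 literal(s).

2


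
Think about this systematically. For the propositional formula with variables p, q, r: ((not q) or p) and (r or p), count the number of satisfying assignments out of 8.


Evaluate all 8 assignments for p, q, r:
p=0, q=0, r=0: 0
p=0, q=0, r=1: 1
p=0, q=1, r=0: 0
p=0, q=1, r=1: 0
p=1, q=0, r=0: 1
p=1, q=0, r=1: 1
p=1, q=1, r=0: 1
p=1, q=1, r=1: 1
Satisfying count = 5

5


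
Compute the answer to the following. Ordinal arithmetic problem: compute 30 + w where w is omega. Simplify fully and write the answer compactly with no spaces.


Compute 30 + w.
Ordinal + is associative but NOT commutative; for finite n>0, n + w = w but w + n stays w+n.
Any finite left addend is absorbed by w on the right: 30 + w = w.
Result = w

w


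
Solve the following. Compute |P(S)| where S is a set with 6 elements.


The power set of a set with n elements has 2^n elements.
|P(S)| = 2^6 = 64

64


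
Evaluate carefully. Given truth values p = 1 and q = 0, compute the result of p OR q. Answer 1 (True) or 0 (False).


p = 1, q = 0
Operation: p OR q
Evaluate: 1 OR 0 = 1

1


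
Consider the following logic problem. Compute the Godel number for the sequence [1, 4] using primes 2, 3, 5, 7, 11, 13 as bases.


Encode each element as an exponent of the corresponding prime:
  2^1 = 2
  3^4 = 81
Product = 2 * 81 = 162

162


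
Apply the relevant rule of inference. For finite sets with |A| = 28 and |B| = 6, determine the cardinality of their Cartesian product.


The Cartesian product A x B contains all ordered pairs (a, b).
|A x B| = |A| * |B| = 28 * 6 = 168

168


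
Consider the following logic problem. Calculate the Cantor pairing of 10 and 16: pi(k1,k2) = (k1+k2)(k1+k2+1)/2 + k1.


k1 + k2 = 26
(k1+k2)(k1+k2+1)/2 = 26 * 27 / 2 = 351
pi = 351 + 10 = 361

361


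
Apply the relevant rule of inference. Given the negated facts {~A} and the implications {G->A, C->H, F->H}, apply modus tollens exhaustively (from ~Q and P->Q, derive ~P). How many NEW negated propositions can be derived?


Initial negated facts: {~A}
Apply modus tollens to closure:
  ~A and G->A  =>  ~G
Final negated: {~A, ~G}
New negations: {~G}
Count = 1

1


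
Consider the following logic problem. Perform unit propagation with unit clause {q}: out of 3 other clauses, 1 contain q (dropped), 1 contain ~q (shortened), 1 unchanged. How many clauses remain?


Satisfied (removed): 1
Shortened (remain): 1
Unchanged (remain): 1
Remaining = 1 + 1 = 2

2


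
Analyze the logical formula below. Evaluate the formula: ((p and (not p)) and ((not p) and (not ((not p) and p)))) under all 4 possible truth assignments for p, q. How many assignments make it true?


Check all 4 assignments:
p=0, q=0: 0
p=0, q=1: 0
p=1, q=0: 0
p=1, q=1: 0
Count of True = 0

0


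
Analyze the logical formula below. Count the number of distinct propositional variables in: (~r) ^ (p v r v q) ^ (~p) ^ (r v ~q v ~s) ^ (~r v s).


Identify each variable that appears in the formula.
Variables found: p, q, r, s
Count = 4

4


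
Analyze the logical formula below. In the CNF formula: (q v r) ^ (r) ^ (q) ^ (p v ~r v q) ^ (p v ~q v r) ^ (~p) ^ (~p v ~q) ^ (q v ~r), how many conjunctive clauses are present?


A CNF formula is a conjunction of clauses.
Clauses are separated by ^.
Counting the conjuncts: 8 clauses.

8


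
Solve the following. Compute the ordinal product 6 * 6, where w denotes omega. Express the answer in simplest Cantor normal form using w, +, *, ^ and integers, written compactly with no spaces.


Compute 6 * 6.
Ordinal * is associative and left-distributive over +, but NOT commutative; for finite n>1, n*w = w but w*n stays w*n.
Both finite; ordinal * agrees with natural *: 6 * 6 = 36.
Result = 36

36


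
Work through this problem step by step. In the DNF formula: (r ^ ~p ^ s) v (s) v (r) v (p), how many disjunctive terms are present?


A DNF formula is a disjunction of terms (conjunctions).
Terms are separated by v.
Counting the disjuncts: 4 terms.

4


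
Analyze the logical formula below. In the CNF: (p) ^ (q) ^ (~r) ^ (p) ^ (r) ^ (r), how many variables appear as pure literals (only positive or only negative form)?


Check each variable for pure literal status:
p: pure positive
q: pure positive
r: mixed (not pure)
Pure literal count = 2

2


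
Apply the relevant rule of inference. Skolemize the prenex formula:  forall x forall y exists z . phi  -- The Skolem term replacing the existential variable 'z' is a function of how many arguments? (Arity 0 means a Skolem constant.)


Quantifier prefix: forall x forall y exists z
'z' is existentially quantified at position 3.
Universal variables preceding it: x, y
Skolem function arity = 2

2


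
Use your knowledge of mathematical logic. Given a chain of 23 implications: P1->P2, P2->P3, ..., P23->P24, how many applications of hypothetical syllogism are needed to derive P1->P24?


With 23 implications in a chain connecting 24 propositions:
P1->P2, P2->P3, ..., P23->P24
Steps needed = (number of implications) - 1 = 23 - 1 = 22

22


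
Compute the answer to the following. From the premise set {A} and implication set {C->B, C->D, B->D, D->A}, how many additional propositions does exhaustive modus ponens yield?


Initial facts: {A}
Apply modus ponens to closure:
  (no implication fires)
Final known: {A}
New propositions: {(none)}
Count = 0

0


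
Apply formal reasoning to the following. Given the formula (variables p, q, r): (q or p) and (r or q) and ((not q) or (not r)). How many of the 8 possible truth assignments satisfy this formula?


Evaluate all 8 assignments for p, q, r:
p=0, q=0, r=0: 0
p=0, q=0, r=1: 0
p=0, q=1, r=0: 1
p=0, q=1, r=1: 0
p=1, q=0, r=0: 0
p=1, q=0, r=1: 1
p=1, q=1, r=0: 1
p=1, q=1, r=1: 0
Satisfying count = 3

3


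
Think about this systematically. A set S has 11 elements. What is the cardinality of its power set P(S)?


The power set of a set with n elements has 2^n elements.
|P(S)| = 2^11 = 2048

2048


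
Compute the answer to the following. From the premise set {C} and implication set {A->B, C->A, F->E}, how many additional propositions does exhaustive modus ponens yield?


Initial facts: {C}
Apply modus ponens to closure:
  C and C->A  =>  A
  A and A->B  =>  B
Final known: {A, B, C}
New propositions: {A, B}
Count = 2

2


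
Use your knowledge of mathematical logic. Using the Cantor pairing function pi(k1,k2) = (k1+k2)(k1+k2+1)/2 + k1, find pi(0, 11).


k1 + k2 = 11
(k1+k2)(k1+k2+1)/2 = 11 * 12 / 2 = 66
pi = 66 + 0 = 66

66


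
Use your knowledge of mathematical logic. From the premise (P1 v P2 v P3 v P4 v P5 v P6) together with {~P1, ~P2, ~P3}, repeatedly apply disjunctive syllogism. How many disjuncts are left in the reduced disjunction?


Original disjuncts (6): P1, P2, P3, P4, P5, P6
Negated (eliminate): ~P1, ~P2, ~P3
Remaining disjuncts: P4, P5, P6
Count = 6 - 3 = 3

3


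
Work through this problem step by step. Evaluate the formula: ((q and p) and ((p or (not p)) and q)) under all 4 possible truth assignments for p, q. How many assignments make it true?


Check all 4 assignments:
p=0, q=0: 0
p=0, q=1: 0
p=1, q=0: 0
p=1, q=1: 1
Count of True = 1

1


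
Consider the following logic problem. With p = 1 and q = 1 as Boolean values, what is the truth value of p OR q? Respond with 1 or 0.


p = 1, q = 1
Operation: p OR q
Evaluate: 1 OR 1 = 1

1


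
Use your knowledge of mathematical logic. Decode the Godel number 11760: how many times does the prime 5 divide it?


Factorize 11760 by dividing by 5 repeatedly.
Division steps: 5 divides 11760 exactly 1 time(s).
Exponent of 5 = 1

1


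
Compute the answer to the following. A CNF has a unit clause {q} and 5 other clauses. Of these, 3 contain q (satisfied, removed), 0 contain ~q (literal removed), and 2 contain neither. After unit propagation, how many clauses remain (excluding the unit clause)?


Satisfied (removed): 3
Shortened (remain): 0
Unchanged (remain): 2
Remaining = 0 + 2 = 2

2


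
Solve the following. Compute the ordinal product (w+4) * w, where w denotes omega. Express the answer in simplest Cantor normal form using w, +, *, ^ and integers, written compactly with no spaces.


Compute (w+4) * w.
Ordinal * is associative and left-distributive over +, but NOT commutative; for finite n>1, n*w = w but w*n stays w*n.
(w+4) * w = sup{(w+4)*k : k<w} = sup{w*k+4} = w^2 (the +4 tail is absorbed in the limit).
Result = w^2

w^2


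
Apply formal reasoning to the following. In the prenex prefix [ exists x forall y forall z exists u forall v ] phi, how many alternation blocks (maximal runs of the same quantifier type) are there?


Quantifier-type sequence: E A A E A  (A=forall, E=exists)
Group into maximal same-type runs:
  Ex1 | Ax2 | Ex1 | Ax1
Number of blocks = 4

4


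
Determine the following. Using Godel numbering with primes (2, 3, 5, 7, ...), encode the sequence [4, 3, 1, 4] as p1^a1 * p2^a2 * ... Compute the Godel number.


Encode each element as an exponent of the corresponding prime:
  2^4 = 16
  3^3 = 27
  5^1 = 5
  7^4 = 2401
Product = 16 * 27 * 5 * 2401 = 5186160

5186160


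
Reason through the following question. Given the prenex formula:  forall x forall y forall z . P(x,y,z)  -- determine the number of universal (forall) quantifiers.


Quantifier prefix: forall x forall y forall z
Mark each quantifier type:
  U U U
Universal count = 3, Existential count = 0
Asked for universal (forall) quantifiers: 3

3


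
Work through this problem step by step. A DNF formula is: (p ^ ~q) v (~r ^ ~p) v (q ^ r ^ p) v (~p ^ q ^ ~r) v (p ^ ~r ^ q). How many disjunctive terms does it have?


A DNF formula is a disjunction of terms (conjunctions).
Terms are separated by v.
Counting the disjuncts: 5 terms.

5


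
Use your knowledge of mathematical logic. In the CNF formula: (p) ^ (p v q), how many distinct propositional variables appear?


Identify each variable that appears in the formula.
Variables found: p, q
Count = 2

2


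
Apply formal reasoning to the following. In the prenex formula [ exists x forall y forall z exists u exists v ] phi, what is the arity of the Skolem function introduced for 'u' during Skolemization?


Quantifier prefix: exists x forall y forall z exists u exists v
'u' is existentially quantified at position 4.
Universal variables preceding it: y, z
Skolem function arity = 2

2


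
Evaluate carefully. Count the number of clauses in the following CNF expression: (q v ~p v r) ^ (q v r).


A CNF formula is a conjunction of clauses.
Clauses are separated by ^.
Counting the conjuncts: 2 clauses.

2


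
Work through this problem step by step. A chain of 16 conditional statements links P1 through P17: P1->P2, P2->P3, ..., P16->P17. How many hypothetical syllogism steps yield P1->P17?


With 16 implications in a chain connecting 17 propositions:
P1->P2, P2->P3, ..., P16->P17
Steps needed = (number of implications) - 1 = 16 - 1 = 15

15


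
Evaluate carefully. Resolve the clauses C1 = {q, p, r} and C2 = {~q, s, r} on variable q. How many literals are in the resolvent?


Remove q from C1 and ~q from C2.
C1 remainder: {p, r}
C2 remainder: {s, r}
Union (resolvent): {p, r, s}
Resolvent has 3 literal(s).

3


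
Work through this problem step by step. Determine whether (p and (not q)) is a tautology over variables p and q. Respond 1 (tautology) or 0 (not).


Check all 4 assignments:
p=0, q=0: 0
p=0, q=1: 0
p=1, q=0: 1
p=1, q=1: 0
Satisfying count = 1/4.
Tautology iff count = 4: no.

0


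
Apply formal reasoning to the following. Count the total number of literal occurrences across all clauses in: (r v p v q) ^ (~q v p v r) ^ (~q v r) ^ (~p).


Counting literals in each clause:
Clause 1: 3 literal(s)
Clause 2: 3 literal(s)
Clause 3: 2 literal(s)
Clause 4: 1 literal(s)
Total = 9

9


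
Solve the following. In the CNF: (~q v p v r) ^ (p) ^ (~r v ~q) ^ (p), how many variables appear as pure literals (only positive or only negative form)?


Check each variable for pure literal status:
p: pure positive
q: pure negative
r: mixed (not pure)
Pure literal count = 2

2


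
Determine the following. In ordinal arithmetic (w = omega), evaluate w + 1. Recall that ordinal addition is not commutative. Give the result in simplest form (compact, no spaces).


Compute w + 1.
Ordinal + is associative but NOT commutative; for finite n>0, n + w = w but w + n stays w+n.
w + 1 is already in normal form (a successor ordinal beyond w).
Result = w+1

w+1


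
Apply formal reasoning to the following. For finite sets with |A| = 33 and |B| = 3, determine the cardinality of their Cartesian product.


The Cartesian product A x B contains all ordered pairs (a, b).
|A x B| = |A| * |B| = 33 * 3 = 99

99


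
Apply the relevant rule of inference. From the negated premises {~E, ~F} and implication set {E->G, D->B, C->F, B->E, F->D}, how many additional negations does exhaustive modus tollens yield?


Initial negated facts: {~E, ~F}
Apply modus tollens to closure:
  ~F and C->F  =>  ~C
  ~E and B->E  =>  ~B
  ~B and D->B  =>  ~D
Final negated: {~B, ~C, ~D, ~E, ~F}
New negations: {~B, ~C, ~D}
Count = 3

3


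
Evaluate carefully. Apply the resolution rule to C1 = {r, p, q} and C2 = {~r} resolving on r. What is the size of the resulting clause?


Remove r from C1 and ~r from C2.
C1 remainder: {p, q}
C2 remainder: {}
Union (resolvent): {p, q}
Resolvent has 2 literal(s).

2


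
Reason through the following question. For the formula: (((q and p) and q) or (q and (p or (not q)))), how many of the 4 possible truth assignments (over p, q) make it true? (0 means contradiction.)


Check all 4 assignments:
p=0, q=0: 0
p=0, q=1: 0
p=1, q=0: 0
p=1, q=1: 1
Count of True = 1

1


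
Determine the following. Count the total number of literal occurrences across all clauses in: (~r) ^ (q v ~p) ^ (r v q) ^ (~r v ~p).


Counting literals in each clause:
Clause 1: 1 literal(s)
Clause 2: 2 literal(s)
Clause 3: 2 literal(s)
Clause 4: 2 literal(s)
Total = 7

7


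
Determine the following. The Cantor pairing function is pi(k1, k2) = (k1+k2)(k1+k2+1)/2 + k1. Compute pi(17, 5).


k1 + k2 = 22
(k1+k2)(k1+k2+1)/2 = 22 * 23 / 2 = 253
pi = 253 + 17 = 270

270


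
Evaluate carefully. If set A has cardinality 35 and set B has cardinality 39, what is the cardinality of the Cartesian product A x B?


The Cartesian product A x B contains all ordered pairs (a, b).
|A x B| = |A| * |B| = 35 * 39 = 1365

1365


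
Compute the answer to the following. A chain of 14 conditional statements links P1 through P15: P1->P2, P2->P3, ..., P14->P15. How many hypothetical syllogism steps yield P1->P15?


With 14 implications in a chain connecting 15 propositions:
P1->P2, P2->P3, ..., P14->P15
Steps needed = (number of implications) - 1 = 14 - 1 = 13

13


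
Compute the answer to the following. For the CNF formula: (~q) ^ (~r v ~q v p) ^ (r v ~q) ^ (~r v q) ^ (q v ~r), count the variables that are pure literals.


Check each variable for pure literal status:
p: pure positive
q: mixed (not pure)
r: mixed (not pure)
Pure literal count = 1

1


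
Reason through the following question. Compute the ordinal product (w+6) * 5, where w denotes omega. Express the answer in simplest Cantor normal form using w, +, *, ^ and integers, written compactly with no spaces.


Compute (w+6) * 5.
Ordinal * is associative and left-distributive over +, but NOT commutative; for finite n>1, n*w = w but w*n stays w*n.
(w+6) * 5 = (w+6) repeated 5 times. Each intermediate +6 is absorbed by the following w; only the last survives: w*5+6.
Result = w*5+6

w*5+6


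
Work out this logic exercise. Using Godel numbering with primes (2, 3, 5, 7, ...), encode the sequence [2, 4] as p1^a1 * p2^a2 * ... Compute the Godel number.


Encode each element as an exponent of the corresponding prime:
  2^2 = 4
  3^4 = 81
Product = 4 * 81 = 324

324


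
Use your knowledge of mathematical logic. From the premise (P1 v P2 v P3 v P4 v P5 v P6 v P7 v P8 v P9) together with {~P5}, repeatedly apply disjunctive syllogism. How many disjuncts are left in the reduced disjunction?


Original disjuncts (9): P1, P2, P3, P4, P5, P6, P7, P8, P9
Negated (eliminate): ~P5
Remaining disjuncts: P1, P2, P3, P4, P6, P7, P8, P9
Count = 9 - 1 = 8

8


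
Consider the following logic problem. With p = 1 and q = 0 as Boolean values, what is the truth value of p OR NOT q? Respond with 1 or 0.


p = 1, q = 0
Operation: p OR NOT q
Evaluate: 1 OR NOT 0 = 1

1


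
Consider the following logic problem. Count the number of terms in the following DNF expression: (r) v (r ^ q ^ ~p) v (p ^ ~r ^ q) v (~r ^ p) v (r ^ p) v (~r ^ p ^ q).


A DNF formula is a disjunction of terms (conjunctions).
Terms are separated by v.
Counting the disjuncts: 6 terms.

6


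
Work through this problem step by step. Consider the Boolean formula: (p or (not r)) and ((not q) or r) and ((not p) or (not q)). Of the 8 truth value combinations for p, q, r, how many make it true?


Evaluate all 8 assignments for p, q, r:
p=0, q=0, r=0: 1
p=0, q=0, r=1: 0
p=0, q=1, r=0: 0
p=0, q=1, r=1: 0
p=1, q=0, r=0: 1
p=1, q=0, r=1: 1
p=1, q=1, r=0: 0
p=1, q=1, r=1: 0
Satisfying count = 3

3


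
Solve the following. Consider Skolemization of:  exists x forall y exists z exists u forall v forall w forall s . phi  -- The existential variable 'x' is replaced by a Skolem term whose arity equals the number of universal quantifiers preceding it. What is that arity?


Quantifier prefix: exists x forall y exists z exists u forall v forall w forall s
'x' is existentially quantified at position 1.
No universal quantifiers precede it.
Skolem function arity = 0 (a Skolem constant)

0


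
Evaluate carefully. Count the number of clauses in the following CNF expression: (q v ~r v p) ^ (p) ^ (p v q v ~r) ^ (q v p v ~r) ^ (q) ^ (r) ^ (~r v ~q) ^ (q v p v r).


A CNF formula is a conjunction of clauses.
Clauses are separated by ^.
Counting the conjuncts: 8 clauses.

8


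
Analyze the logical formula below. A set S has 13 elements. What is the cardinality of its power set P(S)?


The power set of a set with n elements has 2^n elements.
|P(S)| = 2^13 = 8192

8192


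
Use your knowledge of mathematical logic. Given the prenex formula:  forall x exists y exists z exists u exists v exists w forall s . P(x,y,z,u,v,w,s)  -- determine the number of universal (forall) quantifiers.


Quantifier prefix: forall x exists y exists z exists u exists v exists w forall s
Mark each quantifier type:
  U E E E E E U
Universal count = 2, Existential count = 5
Asked for universal (forall) quantifiers: 2

2


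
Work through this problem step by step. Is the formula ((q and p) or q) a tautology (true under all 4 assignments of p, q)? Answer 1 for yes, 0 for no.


Check all 4 assignments:
p=0, q=0: 0
p=0, q=1: 1
p=1, q=0: 0
p=1, q=1: 1
Satisfying count = 2/4.
Tautology iff count = 4: no.

0


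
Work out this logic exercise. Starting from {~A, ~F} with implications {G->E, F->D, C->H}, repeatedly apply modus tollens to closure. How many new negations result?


Initial negated facts: {~A, ~F}
Apply modus tollens to closure:
  (no implication fires)
Final negated: {~A, ~F}
New negations: {(none)}
Count = 0

0


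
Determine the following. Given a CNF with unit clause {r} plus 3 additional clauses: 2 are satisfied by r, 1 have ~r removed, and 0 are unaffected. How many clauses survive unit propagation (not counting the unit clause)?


Satisfied (removed): 2
Shortened (remain): 1
Unchanged (remain): 0
Remaining = 1 + 0 = 1

1


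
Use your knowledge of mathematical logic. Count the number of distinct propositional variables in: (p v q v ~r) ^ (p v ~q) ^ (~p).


Identify each variable that appears in the formula.
Variables found: p, q, r
Count = 3

3


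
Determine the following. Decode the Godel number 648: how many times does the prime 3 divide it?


Factorize 648 by dividing by 3 repeatedly.
Division steps: 3 divides 648 exactly 4 time(s).
Exponent of 3 = 4

4


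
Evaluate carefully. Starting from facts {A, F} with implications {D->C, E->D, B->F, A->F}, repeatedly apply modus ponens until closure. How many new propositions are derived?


Initial facts: {A, F}
Apply modus ponens to closure:
  (no implication fires)
Final known: {A, F}
New propositions: {(none)}
Count = 0

0


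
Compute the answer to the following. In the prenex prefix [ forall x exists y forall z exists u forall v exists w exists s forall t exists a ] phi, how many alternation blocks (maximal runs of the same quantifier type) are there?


Quantifier-type sequence: A E A E A E E A E  (A=forall, E=exists)
Group into maximal same-type runs:
  Ax1 | Ex1 | Ax1 | Ex1 | Ax1 | Ex2 | Ax1 | Ex1
Number of blocks = 8

8


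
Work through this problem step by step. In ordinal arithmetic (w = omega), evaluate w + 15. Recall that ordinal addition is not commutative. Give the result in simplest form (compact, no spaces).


Compute w + 15.
Ordinal + is associative but NOT commutative; for finite n>0, n + w = w but w + n stays w+n.
w + 15 is already in normal form (a successor ordinal beyond w).
Result = w+15

w+15


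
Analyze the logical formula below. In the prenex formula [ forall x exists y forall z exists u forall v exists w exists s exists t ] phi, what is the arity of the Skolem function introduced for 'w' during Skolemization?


Quantifier prefix: forall x exists y forall z exists u forall v exists w exists s exists t
'w' is existentially quantified at position 6.
Universal variables preceding it: x, z, v
Skolem function arity = 3

3


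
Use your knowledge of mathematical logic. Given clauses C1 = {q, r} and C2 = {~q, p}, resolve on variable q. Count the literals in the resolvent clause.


Remove q from C1 and ~q from C2.
C1 remainder: {r}
C2 remainder: {p}
Union (resolvent): {p, r}
Resolvent has 2 literal(s).

2


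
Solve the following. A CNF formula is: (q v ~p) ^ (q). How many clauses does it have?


A CNF formula is a conjunction of clauses.
Clauses are separated by ^.
Counting the conjuncts: 2 clauses.

2


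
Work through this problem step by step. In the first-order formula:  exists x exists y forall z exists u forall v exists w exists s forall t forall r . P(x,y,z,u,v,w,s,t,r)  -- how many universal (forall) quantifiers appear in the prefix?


Quantifier prefix: exists x exists y forall z exists u forall v exists w exists s forall t forall r
Mark each quantifier type:
  E E U E U E E U U
Universal count = 4, Existential count = 5
Asked for universal (forall) quantifiers: 4

4


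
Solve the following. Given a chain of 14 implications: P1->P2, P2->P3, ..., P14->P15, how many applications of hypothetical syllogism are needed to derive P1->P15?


With 14 implications in a chain connecting 15 propositions:
P1->P2, P2->P3, ..., P14->P15
Steps needed = (number of implications) - 1 = 14 - 1 = 13

13


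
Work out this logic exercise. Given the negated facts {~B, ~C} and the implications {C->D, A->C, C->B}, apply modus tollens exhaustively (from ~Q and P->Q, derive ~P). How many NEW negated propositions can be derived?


Initial negated facts: {~B, ~C}
Apply modus tollens to closure:
  ~C and A->C  =>  ~A
Final negated: {~A, ~B, ~C}
New negations: {~A}
Count = 1

1


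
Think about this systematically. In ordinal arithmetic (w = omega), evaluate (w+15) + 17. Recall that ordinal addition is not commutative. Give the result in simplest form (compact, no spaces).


Compute (w+15) + 17.
Ordinal + is associative but NOT commutative; for finite n>0, n + w = w but w + n stays w+n.
By associativity: (w+15) + 17 = w + (15+17) = w+32.
Result = w+32

w+32


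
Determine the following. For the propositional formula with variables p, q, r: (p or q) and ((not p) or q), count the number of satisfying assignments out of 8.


Evaluate all 8 assignments for p, q, r:
p=0, q=0, r=0: 0
p=0, q=0, r=1: 0
p=0, q=1, r=0: 1
p=0, q=1, r=1: 1
p=1, q=0, r=0: 0
p=1, q=0, r=1: 0
p=1, q=1, r=0: 1
p=1, q=1, r=1: 1
Satisfying count = 4

4


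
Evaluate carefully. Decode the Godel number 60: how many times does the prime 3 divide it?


Factorize 60 by dividing by 3 repeatedly.
Division steps: 3 divides 60 exactly 1 time(s).
Exponent of 3 = 1

1


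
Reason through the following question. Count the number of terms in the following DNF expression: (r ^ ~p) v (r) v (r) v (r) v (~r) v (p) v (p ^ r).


A DNF formula is a disjunction of terms (conjunctions).
Terms are separated by v.
Counting the disjuncts: 7 terms.

7


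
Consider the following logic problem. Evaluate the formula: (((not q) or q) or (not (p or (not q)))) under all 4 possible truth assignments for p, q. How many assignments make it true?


Check all 4 assignments:
p=0, q=0: 1
p=0, q=1: 1
p=1, q=0: 1
p=1, q=1: 1
Count of True = 4

4


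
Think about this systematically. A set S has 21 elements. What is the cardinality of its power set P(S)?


The power set of a set with n elements has 2^n elements.
|P(S)| = 2^21 = 2097152

2097152


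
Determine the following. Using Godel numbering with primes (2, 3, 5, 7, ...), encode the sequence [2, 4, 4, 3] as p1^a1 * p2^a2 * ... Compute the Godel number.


Encode each element as an exponent of the corresponding prime:
  2^2 = 4
  3^4 = 81
  5^4 = 625
  7^3 = 343
Product = 4 * 81 * 625 * 343 = 69457500

69457500


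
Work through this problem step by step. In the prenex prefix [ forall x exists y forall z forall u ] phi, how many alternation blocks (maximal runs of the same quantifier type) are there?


Quantifier-type sequence: A E A A  (A=forall, E=exists)
Group into maximal same-type runs:
  Ax1 | Ex1 | Ax2
Number of blocks = 3

3


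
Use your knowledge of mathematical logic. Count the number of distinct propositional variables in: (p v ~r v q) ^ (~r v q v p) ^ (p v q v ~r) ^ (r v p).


Identify each variable that appears in the formula.
Variables found: p, q, r
Count = 3

3


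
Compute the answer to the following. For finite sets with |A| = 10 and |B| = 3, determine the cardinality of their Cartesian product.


The Cartesian product A x B contains all ordered pairs (a, b).
|A x B| = |A| * |B| = 10 * 3 = 30

30


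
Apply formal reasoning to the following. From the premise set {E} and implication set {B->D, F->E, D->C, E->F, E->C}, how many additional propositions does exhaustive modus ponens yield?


Initial facts: {E}
Apply modus ponens to closure:
  E and E->F  =>  F
  E and E->C  =>  C
Final known: {C, E, F}
New propositions: {C, F}
Count = 2

2


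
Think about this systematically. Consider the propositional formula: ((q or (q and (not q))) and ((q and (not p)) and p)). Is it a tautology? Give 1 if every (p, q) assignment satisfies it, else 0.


Check all 4 assignments:
p=0, q=0: 0
p=0, q=1: 0
p=1, q=0: 0
p=1, q=1: 0
Satisfying count = 0/4.
Tautology iff count = 4: no.

0


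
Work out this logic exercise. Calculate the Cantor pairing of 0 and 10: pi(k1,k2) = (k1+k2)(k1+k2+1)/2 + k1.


k1 + k2 = 10
(k1+k2)(k1+k2+1)/2 = 10 * 11 / 2 = 55
pi = 55 + 0 = 55

55


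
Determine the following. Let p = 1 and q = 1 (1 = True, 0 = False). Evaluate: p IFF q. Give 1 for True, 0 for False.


p = 1, q = 1
Operation: p IFF q
Evaluate: 1 IFF 1 = 1

1


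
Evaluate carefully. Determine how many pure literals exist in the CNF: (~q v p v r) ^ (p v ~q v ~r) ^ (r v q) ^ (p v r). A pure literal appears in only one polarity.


Check each variable for pure literal status:
p: pure positive
q: mixed (not pure)
r: mixed (not pure)
Pure literal count = 1

1


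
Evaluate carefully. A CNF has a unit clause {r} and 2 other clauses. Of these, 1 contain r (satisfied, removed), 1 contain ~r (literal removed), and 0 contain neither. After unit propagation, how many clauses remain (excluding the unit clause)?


Satisfied (removed): 1
Shortened (remain): 1
Unchanged (remain): 0
Remaining = 1 + 0 = 1

1


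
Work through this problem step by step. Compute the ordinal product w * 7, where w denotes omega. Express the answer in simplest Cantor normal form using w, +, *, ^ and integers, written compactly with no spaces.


Compute w * 7.
Ordinal * is associative and left-distributive over +, but NOT commutative; for finite n>1, n*w = w but w*n stays w*n.
w * 7 means 7 copies of w concatenated: w*7.
Result = w*7

w*7


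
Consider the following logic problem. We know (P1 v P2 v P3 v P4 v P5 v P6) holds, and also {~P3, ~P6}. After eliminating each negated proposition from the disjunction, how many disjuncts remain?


Original disjuncts (6): P1, P2, P3, P4, P5, P6
Negated (eliminate): ~P3, ~P6
Remaining disjuncts: P1, P2, P4, P5
Count = 6 - 2 = 4

4


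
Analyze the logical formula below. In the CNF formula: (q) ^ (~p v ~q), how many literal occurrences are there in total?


Counting literals in each clause:
Clause 1: 1 literal(s)
Clause 2: 2 literal(s)
Total = 3

3


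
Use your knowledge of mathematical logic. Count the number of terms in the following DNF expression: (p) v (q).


A DNF formula is a disjunction of terms (conjunctions).
Terms are separated by v.
Counting the disjuncts: 2 terms.

2


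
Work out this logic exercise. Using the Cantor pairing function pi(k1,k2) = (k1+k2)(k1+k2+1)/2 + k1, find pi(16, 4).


k1 + k2 = 20
(k1+k2)(k1+k2+1)/2 = 20 * 21 / 2 = 210
pi = 210 + 16 = 226

226


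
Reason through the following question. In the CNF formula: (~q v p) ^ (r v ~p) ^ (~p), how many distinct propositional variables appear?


Identify each variable that appears in the formula.
Variables found: p, q, r
Count = 3

3


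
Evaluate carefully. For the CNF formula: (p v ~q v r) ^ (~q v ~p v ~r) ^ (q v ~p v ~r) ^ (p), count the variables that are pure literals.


Check each variable for pure literal status:
p: mixed (not pure)
q: mixed (not pure)
r: mixed (not pure)
Pure literal count = 0

0


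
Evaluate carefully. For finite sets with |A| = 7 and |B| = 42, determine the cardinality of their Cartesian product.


The Cartesian product A x B contains all ordered pairs (a, b).
|A x B| = |A| * |B| = 7 * 42 = 294

294


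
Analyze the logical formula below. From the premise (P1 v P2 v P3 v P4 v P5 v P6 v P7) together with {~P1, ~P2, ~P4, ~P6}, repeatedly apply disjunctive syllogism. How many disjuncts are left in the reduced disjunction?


Original disjuncts (7): P1, P2, P3, P4, P5, P6, P7
Negated (eliminate): ~P1, ~P2, ~P4, ~P6
Remaining disjuncts: P3, P5, P7
Count = 7 - 4 = 3

3


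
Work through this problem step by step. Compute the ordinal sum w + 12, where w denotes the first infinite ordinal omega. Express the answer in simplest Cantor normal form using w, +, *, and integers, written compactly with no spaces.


Compute w + 12.
Ordinal + is associative but NOT commutative; for finite n>0, n + w = w but w + n stays w+n.
w + 12 is already in normal form (a successor ordinal beyond w).
Result = w+12

w+12


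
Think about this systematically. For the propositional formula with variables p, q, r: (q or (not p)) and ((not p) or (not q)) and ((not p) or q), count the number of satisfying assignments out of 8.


Evaluate all 8 assignments for p, q, r:
p=0, q=0, r=0: 1
p=0, q=0, r=1: 1
p=0, q=1, r=0: 1
p=0, q=1, r=1: 1
p=1, q=0, r=0: 0
p=1, q=0, r=1: 0
p=1, q=1, r=0: 0
p=1, q=1, r=1: 0
Satisfying count = 4

4


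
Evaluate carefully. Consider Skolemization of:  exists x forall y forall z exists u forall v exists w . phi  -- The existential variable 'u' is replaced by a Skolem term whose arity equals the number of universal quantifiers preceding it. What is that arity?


Quantifier prefix: exists x forall y forall z exists u forall v exists w
'u' is existentially quantified at position 4.
Universal variables preceding it: y, z
Skolem function arity = 2

2


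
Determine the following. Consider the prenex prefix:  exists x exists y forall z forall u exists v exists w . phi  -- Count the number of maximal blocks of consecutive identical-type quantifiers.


Quantifier-type sequence: E E A A E E  (A=forall, E=exists)
Group into maximal same-type runs:
  Ex2 | Ax2 | Ex2
Number of blocks = 3

3


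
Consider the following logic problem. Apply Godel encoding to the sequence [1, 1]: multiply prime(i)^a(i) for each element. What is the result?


Encode each element as an exponent of the corresponding prime:
  2^1 = 2
  3^1 = 3
Product = 2 * 3 = 6

6


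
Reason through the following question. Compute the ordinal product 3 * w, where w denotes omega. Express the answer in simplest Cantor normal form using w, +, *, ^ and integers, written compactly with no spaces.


Compute 3 * w.
Ordinal * is associative and left-distributive over +, but NOT commutative; for finite n>1, n*w = w but w*n stays w*n.
For finite n>0, n * w = sup{n*k : k<w} = w. So 3 * w = w.
Result = w

w


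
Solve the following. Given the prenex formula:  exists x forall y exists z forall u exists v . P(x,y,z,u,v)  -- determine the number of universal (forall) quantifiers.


Quantifier prefix: exists x forall y exists z forall u exists v
Mark each quantifier type:
  E U E U E
Universal count = 2, Existential count = 3
Asked for universal (forall) quantifiers: 2

2


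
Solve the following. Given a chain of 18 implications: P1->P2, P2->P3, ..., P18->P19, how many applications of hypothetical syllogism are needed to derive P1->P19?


With 18 implications in a chain connecting 19 propositions:
P1->P2, P2->P3, ..., P18->P19
Steps needed = (number of implications) - 1 = 18 - 1 = 17

17


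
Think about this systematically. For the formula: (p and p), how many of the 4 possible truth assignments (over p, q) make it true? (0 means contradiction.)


Check all 4 assignments:
p=0, q=0: 0
p=0, q=1: 0
p=1, q=0: 1
p=1, q=1: 1
Count of True = 2

2


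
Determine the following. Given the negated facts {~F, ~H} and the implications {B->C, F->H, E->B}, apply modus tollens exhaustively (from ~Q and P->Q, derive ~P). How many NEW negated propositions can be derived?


Initial negated facts: {~F, ~H}
Apply modus tollens to closure:
  (no implication fires)
Final negated: {~F, ~H}
New negations: {(none)}
Count = 0

0


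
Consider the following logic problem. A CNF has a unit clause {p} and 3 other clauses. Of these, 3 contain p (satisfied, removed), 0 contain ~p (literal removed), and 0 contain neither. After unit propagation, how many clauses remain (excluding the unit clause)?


Satisfied (removed): 3
Shortened (remain): 0
Unchanged (remain): 0
Remaining = 0 + 0 = 0

0


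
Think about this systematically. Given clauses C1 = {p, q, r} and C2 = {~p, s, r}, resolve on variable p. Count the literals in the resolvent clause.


Remove p from C1 and ~p from C2.
C1 remainder: {q, r}
C2 remainder: {s, r}
Union (resolvent): {q, r, s}
Resolvent has 3 literal(s).

3


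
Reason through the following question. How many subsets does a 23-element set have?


The power set of a set with n elements has 2^n elements.
|P(S)| = 2^23 = 8388608

8388608


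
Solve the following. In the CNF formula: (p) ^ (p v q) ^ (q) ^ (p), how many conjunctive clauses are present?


A CNF formula is a conjunction of clauses.
Clauses are separated by ^.
Counting the conjuncts: 4 clauses.

4


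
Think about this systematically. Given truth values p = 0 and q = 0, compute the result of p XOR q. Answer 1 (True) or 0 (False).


p = 0, q = 0
Operation: p XOR q
Evaluate: 0 XOR 0 = 0

0


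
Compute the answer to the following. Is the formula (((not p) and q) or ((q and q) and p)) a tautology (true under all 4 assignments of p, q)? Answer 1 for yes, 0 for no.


Check all 4 assignments:
p=0, q=0: 0
p=0, q=1: 1
p=1, q=0: 0
p=1, q=1: 1
Satisfying count = 2/4.
Tautology iff count = 4: no.

0


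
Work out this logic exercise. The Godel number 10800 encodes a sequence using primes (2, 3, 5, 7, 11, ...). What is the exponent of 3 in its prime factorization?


Factorize 10800 by dividing by 3 repeatedly.
Division steps: 3 divides 10800 exactly 3 time(s).
Exponent of 3 = 3

3


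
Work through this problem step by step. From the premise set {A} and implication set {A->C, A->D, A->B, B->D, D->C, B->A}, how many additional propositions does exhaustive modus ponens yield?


Initial facts: {A}
Apply modus ponens to closure:
  A and A->C  =>  C
  A and A->D  =>  D
  A and A->B  =>  B
Final known: {A, B, C, D}
New propositions: {B, C, D}
Count = 3

3


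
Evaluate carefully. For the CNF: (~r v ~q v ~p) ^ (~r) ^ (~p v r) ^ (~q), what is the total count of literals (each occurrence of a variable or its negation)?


Counting literals in each clause:
Clause 1: 3 literal(s)
Clause 2: 1 literal(s)
Clause 3: 2 literal(s)
Clause 4: 1 literal(s)
Total = 7

7


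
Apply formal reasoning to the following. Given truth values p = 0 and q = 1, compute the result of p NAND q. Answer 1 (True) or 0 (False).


p = 0, q = 1
Operation: p NAND q
Evaluate: 0 NAND 1 = 1

1


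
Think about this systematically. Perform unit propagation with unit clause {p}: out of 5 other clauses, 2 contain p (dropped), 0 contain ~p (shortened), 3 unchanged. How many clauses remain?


Satisfied (removed): 2
Shortened (remain): 0
Unchanged (remain): 3
Remaining = 0 + 3 = 3

3


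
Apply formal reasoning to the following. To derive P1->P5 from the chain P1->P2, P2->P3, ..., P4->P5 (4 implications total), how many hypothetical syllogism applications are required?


With 4 implications in a chain connecting 5 propositions:
P1->P2, P2->P3, ..., P4->P5
Steps needed = (number of implications) - 1 = 4 - 1 = 3

3


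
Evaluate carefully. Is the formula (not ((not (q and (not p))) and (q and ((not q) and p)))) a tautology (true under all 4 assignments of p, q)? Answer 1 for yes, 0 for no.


Check all 4 assignments:
p=0, q=0: 1
p=0, q=1: 1
p=1, q=0: 1
p=1, q=1: 1
Satisfying count = 4/4.
Tautology iff count = 4: yes.

1
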